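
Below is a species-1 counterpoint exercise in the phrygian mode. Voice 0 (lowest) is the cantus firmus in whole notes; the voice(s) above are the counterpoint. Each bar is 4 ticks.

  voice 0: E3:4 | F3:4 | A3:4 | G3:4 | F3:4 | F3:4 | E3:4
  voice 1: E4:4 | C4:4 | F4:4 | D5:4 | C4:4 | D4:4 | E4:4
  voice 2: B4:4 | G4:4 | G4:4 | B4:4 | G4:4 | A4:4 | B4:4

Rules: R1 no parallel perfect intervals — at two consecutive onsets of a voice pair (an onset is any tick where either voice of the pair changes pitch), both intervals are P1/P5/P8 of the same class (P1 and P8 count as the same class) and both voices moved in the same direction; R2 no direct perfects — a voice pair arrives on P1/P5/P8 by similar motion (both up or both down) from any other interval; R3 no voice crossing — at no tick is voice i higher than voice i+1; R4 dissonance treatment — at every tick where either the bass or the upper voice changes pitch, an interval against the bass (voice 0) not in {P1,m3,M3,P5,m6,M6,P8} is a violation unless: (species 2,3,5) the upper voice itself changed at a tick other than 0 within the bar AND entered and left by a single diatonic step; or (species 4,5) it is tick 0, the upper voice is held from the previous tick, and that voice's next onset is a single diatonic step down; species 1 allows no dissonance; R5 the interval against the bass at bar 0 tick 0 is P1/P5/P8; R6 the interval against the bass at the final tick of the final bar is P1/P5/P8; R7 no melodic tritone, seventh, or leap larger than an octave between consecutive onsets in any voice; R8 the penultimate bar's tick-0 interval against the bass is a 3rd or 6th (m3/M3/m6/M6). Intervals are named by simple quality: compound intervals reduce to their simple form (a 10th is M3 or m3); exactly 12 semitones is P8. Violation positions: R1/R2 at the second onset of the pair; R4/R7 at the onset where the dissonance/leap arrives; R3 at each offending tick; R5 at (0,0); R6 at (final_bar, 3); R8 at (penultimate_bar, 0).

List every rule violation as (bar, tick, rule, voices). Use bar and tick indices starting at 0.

(1, 0, R1, (1, 2))
(1, 0, R4, (0, 2))
(2, 0, R4, (0, 2))
(3, 0, R3, (1, 2))
(3, 1, R3, (1, 2))
(3, 2, R3, (1, 2))
(3, 3, R3, (1, 2))
(4, 0, R1, (0, 1))
(4, 0, R2, (1, 2))
(4, 0, R4, (0, 2))
(4, 0, R7, (1,))
(5, 0, R1, (1, 2))
(6, 0, R1, (1, 2))

bar 0: v0=E3 v1=E4 v2=B4 downbeat P5
bar 1: v0=F3 v1=C4 v2=G4 downbeat M2
bar 2: v0=A3 v1=F4 v2=G4 downbeat m7
bar 3: v0=G3 v1=D5 v2=B4 downbeat M3
bar 4: v0=F3 v1=C4 v2=G4 downbeat M2
bar 5: v0=F3 v1=D4 v2=A4 downbeat M3
bar 6: v0=E3 v1=E4 v2=B4 downbeat P5
  -> R1 @ bar 1 tick 0 v(1, 2): E4/B4 P5 -> C4/G4 P5 similar
  -> R4 @ bar 1 tick 0 v(0, 2): F3/G4 M2 untreated
  -> R4 @ bar 2 tick 0 v(0, 2): A3/G4 m7 untreated
  -> R3 @ bar 3 tick 0 v(1, 2): D5 above B4
  -> R3 @ bar 3 tick 1 v(1, 2): D5 above B4
  -> R3 @ bar 3 tick 2 v(1, 2): D5 above B4
  -> R3 @ bar 3 tick 3 v(1, 2): D5 above B4
  -> R1 @ bar 4 tick 0 v(0, 1): G3/D5 P5 -> F3/C4 P5 similar
  -> R2 @ bar 4 tick 0 v(1, 2): D5/B4 m3 -> C4/G4 P5 similar
  -> R4 @ bar 4 tick 0 v(0, 2): F3/G4 M2 untreated
  -> R7 @ bar 4 tick 0 v(1,): D5->C4 leap 14st
  -> R1 @ bar 5 tick 0 v(1, 2): C4/G4 P5 -> D4/A4 P5 similar
  -> R1 @ bar 6 tick 0 v(1, 2): D4/A4 P5 -> E4/B4 P5 similar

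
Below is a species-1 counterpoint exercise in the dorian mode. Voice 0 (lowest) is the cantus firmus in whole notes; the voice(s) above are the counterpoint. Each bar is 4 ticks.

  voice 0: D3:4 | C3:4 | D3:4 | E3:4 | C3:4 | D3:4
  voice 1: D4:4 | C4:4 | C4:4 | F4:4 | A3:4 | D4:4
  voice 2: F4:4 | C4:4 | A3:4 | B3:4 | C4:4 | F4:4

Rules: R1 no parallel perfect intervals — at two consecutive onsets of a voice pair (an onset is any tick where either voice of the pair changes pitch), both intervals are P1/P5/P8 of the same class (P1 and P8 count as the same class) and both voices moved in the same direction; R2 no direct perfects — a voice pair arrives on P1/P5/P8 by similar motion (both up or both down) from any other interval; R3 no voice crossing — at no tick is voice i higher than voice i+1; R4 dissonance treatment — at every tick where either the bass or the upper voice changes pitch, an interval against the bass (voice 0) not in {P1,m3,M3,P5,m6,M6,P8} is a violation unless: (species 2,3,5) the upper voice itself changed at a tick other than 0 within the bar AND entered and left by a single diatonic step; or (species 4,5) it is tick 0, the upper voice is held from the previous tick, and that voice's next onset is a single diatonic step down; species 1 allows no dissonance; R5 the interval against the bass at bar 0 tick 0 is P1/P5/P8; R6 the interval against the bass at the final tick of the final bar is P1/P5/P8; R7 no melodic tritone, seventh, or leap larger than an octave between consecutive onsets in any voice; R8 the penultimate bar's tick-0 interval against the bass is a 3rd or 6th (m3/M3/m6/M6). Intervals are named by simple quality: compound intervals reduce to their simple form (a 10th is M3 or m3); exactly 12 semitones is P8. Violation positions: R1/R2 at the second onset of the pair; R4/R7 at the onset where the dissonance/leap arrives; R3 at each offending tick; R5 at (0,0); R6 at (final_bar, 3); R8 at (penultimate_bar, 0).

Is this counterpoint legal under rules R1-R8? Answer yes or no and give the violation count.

No (18 violations)

bar 0: v0=D3 v1=D4 v2=F4 (m3)
bar 1: v0=C3 v1=C4 v2=C4 (P8)
bar 2: v0=D3 v1=C4 v2=A3 (P5)
bar 3: v0=E3 v1=F4 v2=B3 (P5)
bar 4: v0=C3 v1=A3 v2=C4 (P8)
bar 5: v0=D3 v1=D4 v2=F4 (m3)
  R5 @ bar0.0: opens on m3
  R1 @ bar1.0: D3/D4 P8 -> C3/C4 P8 similar
  R2 @ bar1.0: D3/F4 m3 -> C3/C4 P8 similar
  R2 @ bar1.0: D4/F4 m3 -> C4/C4 P1 similar
  R3 @ bar2.0: C4 above A3
  R4 @ bar2.0: D3/C4 m7 untreated
  R3 @ bar2.1: C4 above A3
  R3 @ bar2.2: C4 above A3
  R3 @ bar2.3: C4 above A3
  R1 @ bar3.0: D3/A3 P5 -> E3/B3 P5 similar
  R3 @ bar3.0: F4 above B3
  R4 @ bar3.0: E3/F4 m2 untreated
  R3 @ bar3.1: F4 above B3
  R3 @ bar3.2: F4 above B3
  R3 @ bar3.3: F4 above B3
  R8 @ bar4.0: penult P8 not 3rd/6th
  R2 @ bar5.0: C3/A3 M6 -> D3/D4 P8 similar
  R6 @ bar5.3: closes on m3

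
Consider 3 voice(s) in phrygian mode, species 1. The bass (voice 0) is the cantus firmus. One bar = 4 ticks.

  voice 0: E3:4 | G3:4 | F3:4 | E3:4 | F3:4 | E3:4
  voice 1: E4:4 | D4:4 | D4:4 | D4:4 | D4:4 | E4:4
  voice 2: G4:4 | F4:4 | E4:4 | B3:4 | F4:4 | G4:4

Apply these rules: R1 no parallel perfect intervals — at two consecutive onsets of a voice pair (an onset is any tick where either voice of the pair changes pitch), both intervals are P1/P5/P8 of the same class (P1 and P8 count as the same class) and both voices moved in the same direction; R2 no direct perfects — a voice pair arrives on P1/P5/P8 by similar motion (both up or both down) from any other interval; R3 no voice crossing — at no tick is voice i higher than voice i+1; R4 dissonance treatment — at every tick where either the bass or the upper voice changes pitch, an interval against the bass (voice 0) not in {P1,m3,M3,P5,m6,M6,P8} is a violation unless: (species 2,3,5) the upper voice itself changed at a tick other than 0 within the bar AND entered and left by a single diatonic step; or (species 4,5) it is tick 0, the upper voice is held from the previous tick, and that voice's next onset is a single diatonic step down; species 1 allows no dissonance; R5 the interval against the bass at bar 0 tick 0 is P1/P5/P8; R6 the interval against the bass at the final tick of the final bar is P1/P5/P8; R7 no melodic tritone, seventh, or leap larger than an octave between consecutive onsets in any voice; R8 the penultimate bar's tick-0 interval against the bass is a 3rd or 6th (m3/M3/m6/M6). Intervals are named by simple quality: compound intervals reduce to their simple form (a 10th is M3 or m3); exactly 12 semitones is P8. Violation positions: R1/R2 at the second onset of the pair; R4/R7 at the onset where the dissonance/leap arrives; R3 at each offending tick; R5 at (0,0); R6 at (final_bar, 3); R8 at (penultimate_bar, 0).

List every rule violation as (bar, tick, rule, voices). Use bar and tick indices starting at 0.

bar 0: v0=E3 v1=E4 v2=G4 downbeat m3
bar 1: v0=G3 v1=D4 v2=F4 downbeat m7
bar 2: v0=F3 v1=D4 v2=E4 downbeat M7
bar 3: v0=E3 v1=D4 v2=B3 downbeat P5
bar 4: v0=F3 v1=D4 v2=F4 downbeat P8
bar 5: v0=E3 v1=E4 v2=G4 downbeat m3
  -> R5 @ bar 0 tick 0 v(0, 2): opens on m3
  -> R4 @ bar 1 tick 0 v(0, 2): G3/F4 m7 untreated
  -> R4 @ bar 2 tick 0 v(0, 2): F3/E4 M7 untreated
  -> R2 @ bar 3 tick 0 v(0, 2): F3/E4 M7 -> E3/B3 P5 similar
  -> R3 @ bar 3 tick 0 v(1, 2): D4 above B3
  -> R4 @ bar 3 tick 0 v(0, 1): E3/D4 m7 untreated
  -> R3 @ bar 3 tick 1 v(1, 2): D4 above B3
  -> R3 @ bar 3 tick 2 v(1, 2): D4 above B3
  -> R3 @ bar 3 tick 3 v(1, 2): D4 above B3
  -> R2 @ bar 4 tick 0 v(0, 2): E3/B3 P5 -> F3/F4 P8 similar
  -> R7 @ bar 4 tick 0 v(2,): B3->F4 leap 6st
  -> R8 @ bar 4 tick 0 v(0, 2): penult P8 not 3rd/6th
  -> R6 @ bar 5 tick 3 v(0, 2): closes on m3

(0, 0, R5, (0, 2))
(1, 0, R4, (0, 2))
(2, 0, R4, (0, 2))
(3, 0, R2, (0, 2))
(3, 0, R3, (1, 2))
(3, 0, R4, (0, 1))
(3, 1, R3, (1, 2))
(3, 2, R3, (1, 2))
(3, 3, R3, (1, 2))
(4, 0, R2, (0, 2))
(4, 0, R7, (2,))
(4, 0, R8, (0, 2))
(5, 3, R6, (0, 2))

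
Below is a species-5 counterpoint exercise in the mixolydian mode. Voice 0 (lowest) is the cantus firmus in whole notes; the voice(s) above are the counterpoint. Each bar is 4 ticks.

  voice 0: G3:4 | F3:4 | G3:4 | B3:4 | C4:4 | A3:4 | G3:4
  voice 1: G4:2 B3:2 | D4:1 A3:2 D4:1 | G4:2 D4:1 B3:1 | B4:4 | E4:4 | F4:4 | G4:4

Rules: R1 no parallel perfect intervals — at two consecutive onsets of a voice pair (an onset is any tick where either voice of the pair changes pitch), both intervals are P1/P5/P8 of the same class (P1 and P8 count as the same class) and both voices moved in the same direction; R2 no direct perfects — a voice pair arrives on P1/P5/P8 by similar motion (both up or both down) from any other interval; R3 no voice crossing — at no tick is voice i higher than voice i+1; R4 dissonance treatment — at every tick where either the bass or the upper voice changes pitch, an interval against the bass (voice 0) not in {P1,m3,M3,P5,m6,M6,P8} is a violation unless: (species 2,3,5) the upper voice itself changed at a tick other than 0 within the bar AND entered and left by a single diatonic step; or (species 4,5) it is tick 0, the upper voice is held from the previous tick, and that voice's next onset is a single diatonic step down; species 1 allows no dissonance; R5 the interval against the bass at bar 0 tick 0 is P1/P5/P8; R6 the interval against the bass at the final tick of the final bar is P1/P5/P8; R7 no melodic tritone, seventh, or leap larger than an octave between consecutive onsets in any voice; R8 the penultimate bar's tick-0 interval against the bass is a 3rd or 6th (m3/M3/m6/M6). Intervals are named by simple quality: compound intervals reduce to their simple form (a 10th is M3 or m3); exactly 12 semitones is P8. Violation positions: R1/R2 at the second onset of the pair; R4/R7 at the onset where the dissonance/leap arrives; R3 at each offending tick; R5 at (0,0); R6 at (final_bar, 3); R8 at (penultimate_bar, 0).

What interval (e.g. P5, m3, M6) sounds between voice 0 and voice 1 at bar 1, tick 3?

voice 0=F3 voice 1=D4 -> M6

M6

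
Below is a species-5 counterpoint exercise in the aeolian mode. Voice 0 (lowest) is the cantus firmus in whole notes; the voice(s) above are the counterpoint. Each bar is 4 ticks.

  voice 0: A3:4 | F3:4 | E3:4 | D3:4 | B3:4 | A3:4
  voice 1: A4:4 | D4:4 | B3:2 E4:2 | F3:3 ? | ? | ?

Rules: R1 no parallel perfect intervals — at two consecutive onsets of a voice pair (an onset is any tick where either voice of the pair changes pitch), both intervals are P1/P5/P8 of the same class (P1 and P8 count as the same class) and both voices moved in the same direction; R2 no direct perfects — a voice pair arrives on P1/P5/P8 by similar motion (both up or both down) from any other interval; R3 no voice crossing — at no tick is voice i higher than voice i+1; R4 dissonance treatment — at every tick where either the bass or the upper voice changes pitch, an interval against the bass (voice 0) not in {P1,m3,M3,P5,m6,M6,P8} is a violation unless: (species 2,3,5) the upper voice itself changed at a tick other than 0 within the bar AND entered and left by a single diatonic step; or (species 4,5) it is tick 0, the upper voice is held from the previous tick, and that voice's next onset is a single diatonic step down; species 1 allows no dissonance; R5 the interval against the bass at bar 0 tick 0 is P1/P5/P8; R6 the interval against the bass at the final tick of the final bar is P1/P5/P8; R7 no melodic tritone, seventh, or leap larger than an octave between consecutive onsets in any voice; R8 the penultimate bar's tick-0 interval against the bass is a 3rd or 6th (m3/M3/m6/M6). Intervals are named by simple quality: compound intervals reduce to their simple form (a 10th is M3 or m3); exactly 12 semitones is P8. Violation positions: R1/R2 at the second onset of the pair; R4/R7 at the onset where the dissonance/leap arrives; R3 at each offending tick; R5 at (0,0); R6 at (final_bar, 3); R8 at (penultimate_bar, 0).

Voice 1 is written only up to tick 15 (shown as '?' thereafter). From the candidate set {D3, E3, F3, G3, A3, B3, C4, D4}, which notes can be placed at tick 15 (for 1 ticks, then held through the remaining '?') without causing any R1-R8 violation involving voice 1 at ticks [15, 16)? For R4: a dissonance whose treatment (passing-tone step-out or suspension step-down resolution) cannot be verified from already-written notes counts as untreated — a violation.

{A3, D3, D4, F3}

D3: legal
E3: violates R4
F3: legal
G3: violates R4
A3: legal
B3: violates R7
C4: violates R4
D4: legal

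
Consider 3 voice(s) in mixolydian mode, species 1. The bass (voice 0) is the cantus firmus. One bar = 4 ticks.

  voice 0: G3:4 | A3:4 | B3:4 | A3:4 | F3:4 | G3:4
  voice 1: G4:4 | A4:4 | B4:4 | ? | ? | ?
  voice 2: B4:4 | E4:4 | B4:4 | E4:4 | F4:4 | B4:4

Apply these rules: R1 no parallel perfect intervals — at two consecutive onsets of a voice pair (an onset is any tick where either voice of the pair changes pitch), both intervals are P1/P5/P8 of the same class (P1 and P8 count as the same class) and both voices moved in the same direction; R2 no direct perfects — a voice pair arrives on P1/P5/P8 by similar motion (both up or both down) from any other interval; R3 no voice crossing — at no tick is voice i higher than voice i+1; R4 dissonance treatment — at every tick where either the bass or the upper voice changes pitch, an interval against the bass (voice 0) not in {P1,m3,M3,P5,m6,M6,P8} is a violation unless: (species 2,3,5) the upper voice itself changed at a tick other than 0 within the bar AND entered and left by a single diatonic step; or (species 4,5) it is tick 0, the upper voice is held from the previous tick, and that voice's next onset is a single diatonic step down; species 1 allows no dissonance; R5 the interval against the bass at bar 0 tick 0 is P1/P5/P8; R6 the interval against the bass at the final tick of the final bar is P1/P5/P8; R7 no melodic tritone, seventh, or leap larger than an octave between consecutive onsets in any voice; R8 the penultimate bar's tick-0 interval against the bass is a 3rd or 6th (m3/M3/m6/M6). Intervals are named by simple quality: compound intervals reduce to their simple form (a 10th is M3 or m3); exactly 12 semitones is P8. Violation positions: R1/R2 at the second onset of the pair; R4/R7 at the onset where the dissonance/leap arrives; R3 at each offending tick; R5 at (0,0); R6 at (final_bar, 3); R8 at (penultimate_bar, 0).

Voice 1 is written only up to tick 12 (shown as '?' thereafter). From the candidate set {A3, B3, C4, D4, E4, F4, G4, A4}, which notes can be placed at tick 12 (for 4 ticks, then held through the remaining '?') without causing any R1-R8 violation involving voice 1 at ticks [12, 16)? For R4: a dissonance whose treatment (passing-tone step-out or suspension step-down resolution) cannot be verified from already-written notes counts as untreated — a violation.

A3: violates R1,R2,R7
B3: violates R4
C4: violates R7
D4: violates R4
E4: violates R1,R2
F4: violates R3,R7
G4: violates R3,R4
A4: violates R1,R3

{}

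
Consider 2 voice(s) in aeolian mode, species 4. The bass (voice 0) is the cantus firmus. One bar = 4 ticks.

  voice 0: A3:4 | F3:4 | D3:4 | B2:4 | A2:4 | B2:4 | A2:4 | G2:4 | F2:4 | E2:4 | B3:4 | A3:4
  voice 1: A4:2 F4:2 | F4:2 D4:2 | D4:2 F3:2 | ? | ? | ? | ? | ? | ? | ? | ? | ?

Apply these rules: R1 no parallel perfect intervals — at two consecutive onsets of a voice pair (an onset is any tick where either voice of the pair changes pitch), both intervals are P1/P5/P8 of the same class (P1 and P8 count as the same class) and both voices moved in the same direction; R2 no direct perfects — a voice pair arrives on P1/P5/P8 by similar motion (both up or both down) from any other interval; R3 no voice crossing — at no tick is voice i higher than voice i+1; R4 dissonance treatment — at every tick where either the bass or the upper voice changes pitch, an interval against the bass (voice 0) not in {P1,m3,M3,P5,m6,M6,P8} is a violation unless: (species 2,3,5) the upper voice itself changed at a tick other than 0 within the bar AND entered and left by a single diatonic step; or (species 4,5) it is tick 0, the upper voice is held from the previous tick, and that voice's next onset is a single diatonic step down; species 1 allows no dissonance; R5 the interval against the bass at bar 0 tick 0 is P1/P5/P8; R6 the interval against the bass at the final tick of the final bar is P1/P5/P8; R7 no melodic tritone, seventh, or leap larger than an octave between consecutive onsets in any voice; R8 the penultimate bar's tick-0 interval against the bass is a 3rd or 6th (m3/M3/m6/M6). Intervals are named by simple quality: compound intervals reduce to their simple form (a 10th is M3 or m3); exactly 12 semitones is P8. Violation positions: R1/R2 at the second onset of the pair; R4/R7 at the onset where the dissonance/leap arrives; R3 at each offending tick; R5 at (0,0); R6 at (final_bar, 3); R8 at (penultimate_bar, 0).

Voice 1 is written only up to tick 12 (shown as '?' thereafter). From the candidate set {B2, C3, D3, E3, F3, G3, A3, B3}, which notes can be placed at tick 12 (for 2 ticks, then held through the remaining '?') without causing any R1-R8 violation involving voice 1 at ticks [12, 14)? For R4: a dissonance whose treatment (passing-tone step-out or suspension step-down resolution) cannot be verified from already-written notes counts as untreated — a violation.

{D3, G3}

B2: violates R2,R7
C3: violates R4
D3: legal
E3: violates R4
F3: violates R4
G3: legal
A3: violates R4
B3: violates R7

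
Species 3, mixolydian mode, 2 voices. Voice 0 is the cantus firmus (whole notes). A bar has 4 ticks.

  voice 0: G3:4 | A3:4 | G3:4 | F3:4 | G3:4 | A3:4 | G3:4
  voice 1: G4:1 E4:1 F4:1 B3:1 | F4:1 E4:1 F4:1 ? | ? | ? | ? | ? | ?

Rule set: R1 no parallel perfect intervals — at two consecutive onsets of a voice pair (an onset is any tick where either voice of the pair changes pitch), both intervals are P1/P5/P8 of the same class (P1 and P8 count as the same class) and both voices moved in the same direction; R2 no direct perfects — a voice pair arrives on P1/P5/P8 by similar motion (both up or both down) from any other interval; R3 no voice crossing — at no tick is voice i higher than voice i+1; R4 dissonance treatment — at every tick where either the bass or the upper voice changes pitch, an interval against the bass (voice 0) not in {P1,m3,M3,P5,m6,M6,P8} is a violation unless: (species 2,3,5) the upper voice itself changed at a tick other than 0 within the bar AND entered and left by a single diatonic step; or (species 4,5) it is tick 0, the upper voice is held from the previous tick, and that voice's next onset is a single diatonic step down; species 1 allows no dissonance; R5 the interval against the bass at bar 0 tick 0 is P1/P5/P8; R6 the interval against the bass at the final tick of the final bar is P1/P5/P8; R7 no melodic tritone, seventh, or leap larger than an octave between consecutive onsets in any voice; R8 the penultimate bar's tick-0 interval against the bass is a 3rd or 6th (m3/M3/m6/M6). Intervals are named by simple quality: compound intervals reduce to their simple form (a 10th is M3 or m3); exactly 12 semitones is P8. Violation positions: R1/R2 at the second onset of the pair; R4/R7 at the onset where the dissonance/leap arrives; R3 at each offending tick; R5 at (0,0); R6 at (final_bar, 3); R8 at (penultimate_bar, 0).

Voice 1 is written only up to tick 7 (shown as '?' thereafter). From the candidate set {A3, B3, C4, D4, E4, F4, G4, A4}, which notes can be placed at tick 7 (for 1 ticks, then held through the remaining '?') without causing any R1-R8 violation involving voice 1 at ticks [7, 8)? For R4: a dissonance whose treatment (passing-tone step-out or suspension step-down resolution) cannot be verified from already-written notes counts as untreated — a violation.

{A3, A4, C4, E4, F4}

A3: legal
B3: violates R4,R7
C4: legal
D4: violates R4
E4: legal
F4: legal
G4: violates R4
A4: legal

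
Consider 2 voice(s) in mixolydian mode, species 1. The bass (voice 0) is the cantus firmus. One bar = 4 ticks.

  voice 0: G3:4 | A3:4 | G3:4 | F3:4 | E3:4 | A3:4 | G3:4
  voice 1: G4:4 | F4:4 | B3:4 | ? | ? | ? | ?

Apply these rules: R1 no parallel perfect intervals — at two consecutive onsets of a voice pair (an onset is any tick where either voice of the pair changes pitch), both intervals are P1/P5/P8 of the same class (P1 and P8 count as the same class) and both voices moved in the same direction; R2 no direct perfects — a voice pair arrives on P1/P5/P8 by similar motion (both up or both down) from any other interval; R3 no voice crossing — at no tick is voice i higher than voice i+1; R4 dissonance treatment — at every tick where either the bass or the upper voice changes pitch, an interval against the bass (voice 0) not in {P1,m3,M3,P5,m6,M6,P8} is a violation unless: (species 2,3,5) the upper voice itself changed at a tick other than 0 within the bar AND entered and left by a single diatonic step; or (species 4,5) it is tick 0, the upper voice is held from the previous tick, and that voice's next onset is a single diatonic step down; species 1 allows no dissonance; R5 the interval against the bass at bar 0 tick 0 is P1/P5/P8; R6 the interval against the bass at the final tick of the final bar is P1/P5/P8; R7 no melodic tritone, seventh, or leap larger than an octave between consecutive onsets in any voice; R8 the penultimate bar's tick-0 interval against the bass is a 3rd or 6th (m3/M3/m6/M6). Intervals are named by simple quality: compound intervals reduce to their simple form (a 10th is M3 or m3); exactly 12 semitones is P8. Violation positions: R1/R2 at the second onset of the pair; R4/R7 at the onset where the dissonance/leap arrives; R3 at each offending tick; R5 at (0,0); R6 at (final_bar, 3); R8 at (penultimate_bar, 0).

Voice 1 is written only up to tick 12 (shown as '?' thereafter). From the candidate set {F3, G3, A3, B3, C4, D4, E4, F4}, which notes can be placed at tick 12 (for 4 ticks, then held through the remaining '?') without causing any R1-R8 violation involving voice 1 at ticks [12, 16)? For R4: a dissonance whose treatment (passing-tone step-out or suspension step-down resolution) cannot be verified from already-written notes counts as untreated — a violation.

{A3, C4, D4}

F3: violates R2,R7
G3: violates R4
A3: legal
B3: violates R4
C4: legal
D4: legal
E4: violates R4
F4: violates R7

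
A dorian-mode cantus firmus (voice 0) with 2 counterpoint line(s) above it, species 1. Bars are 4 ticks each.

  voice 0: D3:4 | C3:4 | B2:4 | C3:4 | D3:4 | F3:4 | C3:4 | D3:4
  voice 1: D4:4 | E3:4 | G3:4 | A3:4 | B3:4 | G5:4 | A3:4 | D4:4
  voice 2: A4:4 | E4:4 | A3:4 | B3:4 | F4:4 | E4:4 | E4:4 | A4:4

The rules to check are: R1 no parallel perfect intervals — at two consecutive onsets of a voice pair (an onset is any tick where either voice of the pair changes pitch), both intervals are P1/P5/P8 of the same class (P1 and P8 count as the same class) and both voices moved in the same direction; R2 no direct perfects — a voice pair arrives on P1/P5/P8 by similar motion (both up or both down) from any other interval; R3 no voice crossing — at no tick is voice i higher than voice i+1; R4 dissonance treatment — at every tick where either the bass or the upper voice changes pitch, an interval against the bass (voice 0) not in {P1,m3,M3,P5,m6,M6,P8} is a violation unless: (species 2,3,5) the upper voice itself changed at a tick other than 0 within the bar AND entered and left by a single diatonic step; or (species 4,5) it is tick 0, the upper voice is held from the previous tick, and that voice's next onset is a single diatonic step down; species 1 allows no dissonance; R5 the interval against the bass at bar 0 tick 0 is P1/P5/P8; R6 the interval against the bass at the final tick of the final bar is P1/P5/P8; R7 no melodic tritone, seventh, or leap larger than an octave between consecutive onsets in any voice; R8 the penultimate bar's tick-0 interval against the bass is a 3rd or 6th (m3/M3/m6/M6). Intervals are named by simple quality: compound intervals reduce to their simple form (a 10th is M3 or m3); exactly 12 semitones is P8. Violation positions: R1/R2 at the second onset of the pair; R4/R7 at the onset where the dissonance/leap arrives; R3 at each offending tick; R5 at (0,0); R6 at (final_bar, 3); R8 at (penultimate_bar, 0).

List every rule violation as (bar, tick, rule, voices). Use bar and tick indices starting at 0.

bar 0: v0=D3 v1=D4 v2=A4 downbeat P5
bar 1: v0=C3 v1=E3 v2=E4 downbeat M3
bar 2: v0=B2 v1=G3 v2=A3 downbeat m7
bar 3: v0=C3 v1=A3 v2=B3 downbeat M7
bar 4: v0=D3 v1=B3 v2=F4 downbeat m3
bar 5: v0=F3 v1=G5 v2=E4 downbeat M7
bar 6: v0=C3 v1=A3 v2=E4 downbeat M3
bar 7: v0=D3 v1=D4 v2=A4 downbeat P5
  -> R2 @ bar 1 tick 0 v(1, 2): D4/A4 P5 -> E3/E4 P8 similar
  -> R7 @ bar 1 tick 0 v(1,): D4->E3 leap 10st
  -> R4 @ bar 2 tick 0 v(0, 2): B2/A3 m7 untreated
  -> R4 @ bar 3 tick 0 v(0, 2): C3/B3 M7 untreated
  -> R7 @ bar 4 tick 0 v(2,): B3->F4 leap 6st
  -> R3 @ bar 5 tick 0 v(1, 2): G5 above E4
  -> R4 @ bar 5 tick 0 v(0, 1): F3/G5 M2 untreated
  -> R4 @ bar 5 tick 0 v(0, 2): F3/E4 M7 untreated
  -> R7 @ bar 5 tick 0 v(1,): B3->G5 leap 20st
  -> R3 @ bar 5 tick 1 v(1, 2): G5 above E4
  -> R3 @ bar 5 tick 2 v(1, 2): G5 above E4
  -> R3 @ bar 5 tick 3 v(1, 2): G5 above E4
  -> R7 @ bar 6 tick 0 v(1,): G5->A3 leap 22st
  -> R1 @ bar 7 tick 0 v(1, 2): A3/E4 P5 -> D4/A4 P5 similar
  -> R2 @ bar 7 tick 0 v(0, 1): C3/A3 M6 -> D3/D4 P8 similar
  -> R2 @ bar 7 tick 0 v(0, 2): C3/E4 M3 -> D3/A4 P5 similar

(1, 0, R2, (1, 2))
(1, 0, R7, (1,))
(2, 0, R4, (0, 2))
(3, 0, R4, (0, 2))
(4, 0, R7, (2,))
(5, 0, R3, (1, 2))
(5, 0, R4, (0, 1))
(5, 0, R4, (0, 2))
(5, 0, R7, (1,))
(5, 1, R3, (1, 2))
(5, 2, R3, (1, 2))
(5, 3, R3, (1, 2))
(6, 0, R7, (1,))
(7, 0, R1, (1, 2))
(7, 0, R2, (0, 1))
(7, 0, R2, (0, 2))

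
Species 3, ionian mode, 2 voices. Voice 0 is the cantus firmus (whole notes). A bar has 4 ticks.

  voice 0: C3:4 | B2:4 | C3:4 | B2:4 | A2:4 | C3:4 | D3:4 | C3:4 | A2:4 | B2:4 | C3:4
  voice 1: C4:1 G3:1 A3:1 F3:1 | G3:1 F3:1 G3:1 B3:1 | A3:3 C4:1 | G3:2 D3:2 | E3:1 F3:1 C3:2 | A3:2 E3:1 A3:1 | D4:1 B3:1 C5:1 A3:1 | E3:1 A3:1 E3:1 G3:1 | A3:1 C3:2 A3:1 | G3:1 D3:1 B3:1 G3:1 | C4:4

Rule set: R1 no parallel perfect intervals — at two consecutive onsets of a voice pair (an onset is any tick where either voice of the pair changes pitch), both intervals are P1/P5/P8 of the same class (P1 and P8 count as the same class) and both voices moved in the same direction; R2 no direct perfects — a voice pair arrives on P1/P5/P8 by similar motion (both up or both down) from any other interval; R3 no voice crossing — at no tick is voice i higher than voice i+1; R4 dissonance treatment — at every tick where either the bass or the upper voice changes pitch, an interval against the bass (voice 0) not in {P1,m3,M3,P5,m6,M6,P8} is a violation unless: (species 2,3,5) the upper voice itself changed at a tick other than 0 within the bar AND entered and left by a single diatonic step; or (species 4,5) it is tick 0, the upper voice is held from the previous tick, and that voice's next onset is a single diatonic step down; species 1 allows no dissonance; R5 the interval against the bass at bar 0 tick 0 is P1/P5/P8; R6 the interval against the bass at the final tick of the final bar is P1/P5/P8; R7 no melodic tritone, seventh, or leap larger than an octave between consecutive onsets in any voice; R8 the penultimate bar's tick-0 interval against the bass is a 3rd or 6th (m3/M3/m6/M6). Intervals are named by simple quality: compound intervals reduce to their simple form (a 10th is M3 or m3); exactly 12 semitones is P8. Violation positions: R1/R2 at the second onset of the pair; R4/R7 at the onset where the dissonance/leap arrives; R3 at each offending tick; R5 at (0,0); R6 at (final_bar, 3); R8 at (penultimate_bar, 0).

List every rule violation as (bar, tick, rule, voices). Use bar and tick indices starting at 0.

(0, 3, R4, (0, 1))
(6, 0, R2, (0, 1))
(6, 2, R4, (0, 1))
(6, 2, R7, (1,))
(6, 3, R7, (1,))
(10, 0, R2, (0, 1))

bar 0: v0=C3 v1=C4 downbeat P8
bar 1: v0=B2 v1=G3 downbeat m6
bar 2: v0=C3 v1=A3 downbeat M6
bar 3: v0=B2 v1=G3 downbeat m6
bar 4: v0=A2 v1=E3 downbeat P5
bar 5: v0=C3 v1=A3 downbeat M6
bar 6: v0=D3 v1=D4 downbeat P8
bar 7: v0=C3 v1=E3 downbeat M3
bar 8: v0=A2 v1=A3 downbeat P8
bar 9: v0=B2 v1=G3 downbeat m6
bar 10: v0=C3 v1=C4 downbeat P8
  -> R4 @ bar 0 tick 3 v(0, 1): C3/F3 P4 untreated
  -> R2 @ bar 6 tick 0 v(0, 1): C3/A3 M6 -> D3/D4 P8 similar
  -> R4 @ bar 6 tick 2 v(0, 1): D3/C5 m7 untreated
  -> R7 @ bar 6 tick 2 v(1,): B3->C5 leap 13st
  -> R7 @ bar 6 tick 3 v(1,): C5->A3 leap 15st
  -> R2 @ bar 10 tick 0 v(0, 1): B2/G3 m6 -> C3/C4 P8 similar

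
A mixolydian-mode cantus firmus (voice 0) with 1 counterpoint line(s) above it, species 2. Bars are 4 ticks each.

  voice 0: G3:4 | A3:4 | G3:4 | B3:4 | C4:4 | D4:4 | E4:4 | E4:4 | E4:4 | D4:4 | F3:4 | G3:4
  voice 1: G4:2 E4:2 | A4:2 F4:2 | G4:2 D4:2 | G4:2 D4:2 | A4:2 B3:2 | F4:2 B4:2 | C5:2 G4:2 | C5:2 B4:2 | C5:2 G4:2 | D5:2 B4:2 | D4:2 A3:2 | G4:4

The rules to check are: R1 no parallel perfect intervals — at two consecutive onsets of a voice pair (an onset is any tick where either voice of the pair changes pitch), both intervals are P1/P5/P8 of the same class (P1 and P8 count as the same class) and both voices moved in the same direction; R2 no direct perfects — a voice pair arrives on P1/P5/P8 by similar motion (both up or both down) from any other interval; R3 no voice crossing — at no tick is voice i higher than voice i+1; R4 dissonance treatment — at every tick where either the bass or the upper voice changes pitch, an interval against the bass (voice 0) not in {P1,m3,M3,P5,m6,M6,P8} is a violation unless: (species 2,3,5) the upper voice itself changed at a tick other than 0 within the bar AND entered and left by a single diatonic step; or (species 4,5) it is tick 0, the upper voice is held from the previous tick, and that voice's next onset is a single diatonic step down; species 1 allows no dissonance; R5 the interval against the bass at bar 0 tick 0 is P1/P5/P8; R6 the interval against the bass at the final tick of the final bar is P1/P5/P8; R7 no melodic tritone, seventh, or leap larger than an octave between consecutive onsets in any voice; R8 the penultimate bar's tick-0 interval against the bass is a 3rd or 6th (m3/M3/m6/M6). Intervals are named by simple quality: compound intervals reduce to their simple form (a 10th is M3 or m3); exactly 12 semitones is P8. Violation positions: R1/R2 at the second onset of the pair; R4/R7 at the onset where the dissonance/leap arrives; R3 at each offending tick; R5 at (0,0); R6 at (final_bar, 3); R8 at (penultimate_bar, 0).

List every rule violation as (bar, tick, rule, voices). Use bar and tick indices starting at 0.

(1, 0, R2, (0, 1))
(4, 2, R3, (0, 1))
(4, 2, R4, (0, 1))
(4, 2, R7, (1,))
(4, 3, R3, (0, 1))
(5, 0, R7, (1,))
(5, 2, R7, (1,))
(11, 0, R2, (0, 1))
(11, 0, R7, (1,))

bar 0: v0=G3 v1=G4 downbeat P8
bar 1: v0=A3 v1=A4 downbeat P8
bar 2: v0=G3 v1=G4 downbeat P8
bar 3: v0=B3 v1=G4 downbeat m6
bar 4: v0=C4 v1=A4 downbeat M6
bar 5: v0=D4 v1=F4 downbeat m3
bar 6: v0=E4 v1=C5 downbeat m6
bar 7: v0=E4 v1=C5 downbeat m6
bar 8: v0=E4 v1=C5 downbeat m6
bar 9: v0=D4 v1=D5 downbeat P8
bar 10: v0=F3 v1=D4 downbeat M6
bar 11: v0=G3 v1=G4 downbeat P8
  -> R2 @ bar 1 tick 0 v(0, 1): G3/E4 M6 -> A3/A4 P8 similar
  -> R3 @ bar 4 tick 2 v(0, 1): C4 above B3
  -> R4 @ bar 4 tick 2 v(0, 1): C4/B3 m2 untreated
  -> R7 @ bar 4 tick 2 v(1,): A4->B3 leap 10st
  -> R3 @ bar 4 tick 3 v(0, 1): C4 above B3
  -> R7 @ bar 5 tick 0 v(1,): B3->F4 leap 6st
  -> R7 @ bar 5 tick 2 v(1,): F4->B4 leap 6st
  -> R2 @ bar 11 tick 0 v(0, 1): F3/A3 M3 -> G3/G4 P8 similar
  -> R7 @ bar 11 tick 0 v(1,): A3->G4 leap 10st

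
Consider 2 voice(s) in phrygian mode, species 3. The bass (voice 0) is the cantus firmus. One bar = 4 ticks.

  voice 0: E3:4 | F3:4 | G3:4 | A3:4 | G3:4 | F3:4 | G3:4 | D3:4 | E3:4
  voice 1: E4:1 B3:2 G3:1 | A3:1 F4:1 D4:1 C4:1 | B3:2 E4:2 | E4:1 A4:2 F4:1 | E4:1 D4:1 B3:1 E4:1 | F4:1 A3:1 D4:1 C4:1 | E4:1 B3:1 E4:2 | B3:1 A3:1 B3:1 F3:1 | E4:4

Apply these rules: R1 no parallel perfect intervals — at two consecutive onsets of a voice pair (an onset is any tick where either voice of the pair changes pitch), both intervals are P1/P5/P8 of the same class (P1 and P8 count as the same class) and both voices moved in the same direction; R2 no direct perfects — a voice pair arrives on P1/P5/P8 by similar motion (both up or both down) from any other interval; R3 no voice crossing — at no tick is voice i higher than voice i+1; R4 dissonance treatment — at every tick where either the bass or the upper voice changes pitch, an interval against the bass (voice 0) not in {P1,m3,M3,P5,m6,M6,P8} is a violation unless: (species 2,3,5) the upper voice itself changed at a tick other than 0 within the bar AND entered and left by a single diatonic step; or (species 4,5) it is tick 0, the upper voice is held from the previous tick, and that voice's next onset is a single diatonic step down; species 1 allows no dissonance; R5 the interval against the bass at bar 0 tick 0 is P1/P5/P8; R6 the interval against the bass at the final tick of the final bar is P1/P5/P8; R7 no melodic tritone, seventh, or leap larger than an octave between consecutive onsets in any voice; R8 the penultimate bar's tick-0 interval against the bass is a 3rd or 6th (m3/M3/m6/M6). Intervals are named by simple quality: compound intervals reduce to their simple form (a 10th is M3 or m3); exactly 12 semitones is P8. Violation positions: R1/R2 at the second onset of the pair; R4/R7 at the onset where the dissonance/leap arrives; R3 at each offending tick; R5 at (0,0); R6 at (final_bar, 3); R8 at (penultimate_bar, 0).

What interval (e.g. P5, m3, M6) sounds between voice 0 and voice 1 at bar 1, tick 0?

M3

voice 0=F3 voice 1=A3 -> M3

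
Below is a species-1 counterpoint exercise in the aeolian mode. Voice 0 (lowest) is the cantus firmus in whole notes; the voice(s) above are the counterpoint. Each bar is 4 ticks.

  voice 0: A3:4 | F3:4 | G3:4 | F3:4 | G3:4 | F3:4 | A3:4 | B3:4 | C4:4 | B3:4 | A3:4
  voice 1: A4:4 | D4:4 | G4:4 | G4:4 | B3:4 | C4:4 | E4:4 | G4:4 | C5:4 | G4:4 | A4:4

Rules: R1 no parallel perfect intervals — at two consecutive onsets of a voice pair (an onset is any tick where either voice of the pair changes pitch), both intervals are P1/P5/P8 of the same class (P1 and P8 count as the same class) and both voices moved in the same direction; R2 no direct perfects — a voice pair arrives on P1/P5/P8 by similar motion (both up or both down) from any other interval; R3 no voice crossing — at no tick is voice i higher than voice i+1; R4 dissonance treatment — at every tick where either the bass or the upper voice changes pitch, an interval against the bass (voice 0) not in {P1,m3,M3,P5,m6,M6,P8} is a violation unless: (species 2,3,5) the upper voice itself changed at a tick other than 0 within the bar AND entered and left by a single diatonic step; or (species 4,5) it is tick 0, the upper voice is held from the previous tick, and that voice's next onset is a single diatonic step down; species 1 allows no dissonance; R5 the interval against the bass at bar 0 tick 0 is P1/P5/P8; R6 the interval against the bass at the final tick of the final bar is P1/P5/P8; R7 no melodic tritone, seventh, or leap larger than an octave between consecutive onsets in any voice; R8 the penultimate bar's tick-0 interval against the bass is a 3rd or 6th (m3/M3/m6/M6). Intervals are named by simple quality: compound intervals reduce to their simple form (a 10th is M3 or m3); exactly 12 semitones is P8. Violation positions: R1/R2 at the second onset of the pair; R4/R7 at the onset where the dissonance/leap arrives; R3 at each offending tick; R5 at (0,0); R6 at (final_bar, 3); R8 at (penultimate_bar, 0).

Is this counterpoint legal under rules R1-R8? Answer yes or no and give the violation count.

No (4 violations)

bar 0: v0=A3 v1=A4 (P8)
bar 1: v0=F3 v1=D4 (M6)
bar 2: v0=G3 v1=G4 (P8)
bar 3: v0=F3 v1=G4 (M2)
bar 4: v0=G3 v1=B3 (M3)
bar 5: v0=F3 v1=C4 (P5)
bar 6: v0=A3 v1=E4 (P5)
bar 7: v0=B3 v1=G4 (m6)
bar 8: v0=C4 v1=C5 (P8)
bar 9: v0=B3 v1=G4 (m6)
bar 10: v0=A3 v1=A4 (P8)
  R2 @ bar2.0: F3/D4 M6 -> G3/G4 P8 similar
  R4 @ bar3.0: F3/G4 M2 untreated
  R1 @ bar6.0: F3/C4 P5 -> A3/E4 P5 similar
  R2 @ bar8.0: B3/G4 m6 -> C4/C5 P8 similar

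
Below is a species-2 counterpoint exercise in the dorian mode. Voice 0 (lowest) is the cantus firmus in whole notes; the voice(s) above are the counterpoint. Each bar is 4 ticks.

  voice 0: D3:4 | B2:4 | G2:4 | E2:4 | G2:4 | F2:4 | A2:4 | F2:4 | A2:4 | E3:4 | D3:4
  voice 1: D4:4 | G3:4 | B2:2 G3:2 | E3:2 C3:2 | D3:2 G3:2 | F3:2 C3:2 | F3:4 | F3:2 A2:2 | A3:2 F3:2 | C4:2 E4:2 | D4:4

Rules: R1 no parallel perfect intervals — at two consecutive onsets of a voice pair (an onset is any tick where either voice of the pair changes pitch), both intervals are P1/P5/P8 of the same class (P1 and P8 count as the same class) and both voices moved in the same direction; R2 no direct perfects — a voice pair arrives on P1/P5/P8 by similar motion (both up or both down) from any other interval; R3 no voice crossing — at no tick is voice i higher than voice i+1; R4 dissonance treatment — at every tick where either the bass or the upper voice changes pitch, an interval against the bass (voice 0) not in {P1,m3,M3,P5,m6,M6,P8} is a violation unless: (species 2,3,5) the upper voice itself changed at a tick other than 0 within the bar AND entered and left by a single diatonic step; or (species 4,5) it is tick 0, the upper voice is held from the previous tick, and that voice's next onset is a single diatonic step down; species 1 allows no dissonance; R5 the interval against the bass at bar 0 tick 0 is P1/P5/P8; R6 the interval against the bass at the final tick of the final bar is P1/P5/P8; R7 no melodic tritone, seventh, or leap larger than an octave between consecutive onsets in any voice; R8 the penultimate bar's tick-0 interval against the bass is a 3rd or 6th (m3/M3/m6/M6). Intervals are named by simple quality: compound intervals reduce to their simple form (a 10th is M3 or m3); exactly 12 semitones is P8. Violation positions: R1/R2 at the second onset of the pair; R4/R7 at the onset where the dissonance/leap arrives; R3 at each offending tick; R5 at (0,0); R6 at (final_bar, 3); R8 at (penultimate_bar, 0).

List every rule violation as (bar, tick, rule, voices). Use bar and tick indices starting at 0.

(3, 0, R1, (0, 1))
(4, 0, R2, (0, 1))
(5, 0, R1, (0, 1))
(8, 0, R2, (0, 1))
(10, 0, R1, (0, 1))

bar 0: v0=D3 v1=D4 downbeat P8
bar 1: v0=B2 v1=G3 downbeat m6
bar 2: v0=G2 v1=B2 downbeat M3
bar 3: v0=E2 v1=E3 downbeat P8
bar 4: v0=G2 v1=D3 downbeat P5
bar 5: v0=F2 v1=F3 downbeat P8
bar 6: v0=A2 v1=F3 downbeat m6
bar 7: v0=F2 v1=F3 downbeat P8
bar 8: v0=A2 v1=A3 downbeat P8
bar 9: v0=E3 v1=C4 downbeat m6
bar 10: v0=D3 v1=D4 downbeat P8
  -> R1 @ bar 3 tick 0 v(0, 1): G2/G3 P8 -> E2/E3 P8 similar
  -> R2 @ bar 4 tick 0 v(0, 1): E2/C3 m6 -> G2/D3 P5 similar
  -> R1 @ bar 5 tick 0 v(0, 1): G2/G3 P8 -> F2/F3 P8 similar
  -> R2 @ bar 8 tick 0 v(0, 1): F2/A2 M3 -> A2/A3 P8 similar
  -> R1 @ bar 10 tick 0 v(0, 1): E3/E4 P8 -> D3/D4 P8 similar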